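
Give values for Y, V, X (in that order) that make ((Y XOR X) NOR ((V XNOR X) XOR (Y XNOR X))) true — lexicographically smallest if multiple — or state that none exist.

Y=0, V=0, X=0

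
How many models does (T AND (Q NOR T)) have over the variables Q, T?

No assignment satisfies the expression.
Count: 0 out of 4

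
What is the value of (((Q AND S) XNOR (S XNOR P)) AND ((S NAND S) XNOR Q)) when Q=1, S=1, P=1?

Substituting: (((1 AND 1) XNOR (1 XNOR 1)) AND ((1 NAND 1) XNOR 1))
= 0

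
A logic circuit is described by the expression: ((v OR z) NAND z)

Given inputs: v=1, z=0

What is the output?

Substituting: ((1 OR 0) NAND 0)
= 1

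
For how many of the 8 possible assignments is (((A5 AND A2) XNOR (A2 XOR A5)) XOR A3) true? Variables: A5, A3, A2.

Satisfying assignments: (0,0,0), (0,1,1), (1,1,0), (1,1,1)
Count: 4 out of 8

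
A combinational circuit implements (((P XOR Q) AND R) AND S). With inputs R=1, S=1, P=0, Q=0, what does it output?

Substituting: (((0 XOR 0) AND 1) AND 1)
= 0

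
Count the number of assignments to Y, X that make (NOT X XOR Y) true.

Satisfying assignments: (0,0), (1,1)
Count: 2 out of 4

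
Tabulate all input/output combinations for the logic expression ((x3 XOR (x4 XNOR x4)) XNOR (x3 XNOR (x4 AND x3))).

x3 | x4 | Output
----------------
0 | 0 | 1
0 | 1 | 1
1 | 0 | 1
1 | 1 | 0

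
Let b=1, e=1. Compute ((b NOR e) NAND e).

Substituting: ((1 NOR 1) NAND 1)
= 1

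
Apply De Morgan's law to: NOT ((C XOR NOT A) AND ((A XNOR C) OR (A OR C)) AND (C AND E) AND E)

NOT (C XOR NOT A) OR NOT ((A XNOR C) OR (A OR C)) OR NOT (C AND E) OR NOT E
De Morgan's: NOT(AND of terms) = OR of negations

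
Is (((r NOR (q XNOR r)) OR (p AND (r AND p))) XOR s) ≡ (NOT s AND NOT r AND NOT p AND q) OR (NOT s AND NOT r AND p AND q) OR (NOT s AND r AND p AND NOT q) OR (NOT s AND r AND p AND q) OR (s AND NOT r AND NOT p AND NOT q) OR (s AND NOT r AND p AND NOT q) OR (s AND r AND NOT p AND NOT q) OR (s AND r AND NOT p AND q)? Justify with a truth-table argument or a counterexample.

Yes, they are equivalent — the two output columns agree on all 16 assignments:
s | r | p | q | Expression 1 | Expression 2
-------------------------------------------
0 | 0 | 0 | 0 | 0 | 0
0 | 0 | 0 | 1 | 1 | 1
0 | 0 | 1 | 0 | 0 | 0
0 | 0 | 1 | 1 | 1 | 1
0 | 1 | 0 | 0 | 0 | 0
0 | 1 | 0 | 1 | 0 | 0
0 | 1 | 1 | 0 | 1 | 1
0 | 1 | 1 | 1 | 1 | 1
1 | 0 | 0 | 0 | 1 | 1
1 | 0 | 0 | 1 | 0 | 0
1 | 0 | 1 | 0 | 1 | 1
1 | 0 | 1 | 1 | 0 | 0
1 | 1 | 0 | 0 | 1 | 1
1 | 1 | 0 | 1 | 1 | 1
1 | 1 | 1 | 0 | 0 | 0
1 | 1 | 1 | 1 | 0 | 0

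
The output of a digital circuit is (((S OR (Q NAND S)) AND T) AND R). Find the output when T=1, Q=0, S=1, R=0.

Substituting: (((1 OR (0 NAND 1)) AND 1) AND 0)
= 0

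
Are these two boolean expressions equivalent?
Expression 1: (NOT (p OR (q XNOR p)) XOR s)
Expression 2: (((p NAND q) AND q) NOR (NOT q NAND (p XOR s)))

No. Counterexample: with q=0, s=0, p=1, Expression 1 = 0 but Expression 2 = 1.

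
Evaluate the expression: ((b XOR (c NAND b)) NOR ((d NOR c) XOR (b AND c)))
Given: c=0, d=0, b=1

Substituting: ((1 XOR (0 NAND 1)) NOR ((0 NOR 0) XOR (1 AND 0)))
= 0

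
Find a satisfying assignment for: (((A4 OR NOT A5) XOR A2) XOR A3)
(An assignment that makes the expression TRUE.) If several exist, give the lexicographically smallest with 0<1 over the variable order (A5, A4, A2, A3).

A5=0, A4=0, A2=0, A3=0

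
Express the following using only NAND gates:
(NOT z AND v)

(((z NAND z) NAND v) NAND ((z NAND z) NAND v))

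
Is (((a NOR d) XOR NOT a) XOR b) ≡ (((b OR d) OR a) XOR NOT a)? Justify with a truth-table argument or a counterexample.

No. Counterexample: with a=0, d=0, b=0, Expression 1 = 0 but Expression 2 = 1.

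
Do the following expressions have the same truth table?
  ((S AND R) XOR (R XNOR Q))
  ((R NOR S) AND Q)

No. Counterexample: with Q=0, S=0, R=0, Expression 1 = 1 but Expression 2 = 0.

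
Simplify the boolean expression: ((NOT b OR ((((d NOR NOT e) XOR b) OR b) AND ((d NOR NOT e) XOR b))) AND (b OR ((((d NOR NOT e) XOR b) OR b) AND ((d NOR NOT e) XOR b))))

By distribution ((E OR v) AND (E OR NOT v) = E) then absorption (E AND (E OR v) = E):
= ((d NOR NOT e) XOR b)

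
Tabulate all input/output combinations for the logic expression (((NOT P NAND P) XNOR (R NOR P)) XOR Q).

R | Q | P | Output
------------------
0 | 0 | 0 | 1
0 | 0 | 1 | 0
0 | 1 | 0 | 0
0 | 1 | 1 | 1
1 | 0 | 0 | 0
1 | 0 | 1 | 0
1 | 1 | 0 | 1
1 | 1 | 1 | 1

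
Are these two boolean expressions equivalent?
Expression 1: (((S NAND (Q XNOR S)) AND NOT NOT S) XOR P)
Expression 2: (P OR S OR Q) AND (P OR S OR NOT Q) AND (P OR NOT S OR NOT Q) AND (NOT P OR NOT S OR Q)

Yes, they are equivalent — the two output columns agree on all 8 assignments:
P | S | Q | Expression 1 | Expression 2
---------------------------------------
0 | 0 | 0 | 0 | 0
0 | 0 | 1 | 0 | 0
0 | 1 | 0 | 1 | 1
0 | 1 | 1 | 0 | 0
1 | 0 | 0 | 1 | 1
1 | 0 | 1 | 1 | 1
1 | 1 | 0 | 0 | 0
1 | 1 | 1 | 1 | 1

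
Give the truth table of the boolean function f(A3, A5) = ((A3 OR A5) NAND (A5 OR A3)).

A3 | A5 | Output
----------------
0 | 0 | 1
0 | 1 | 0
1 | 0 | 0
1 | 1 | 0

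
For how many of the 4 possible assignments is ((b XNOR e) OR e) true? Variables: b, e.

Satisfying assignments: (0,0), (0,1), (1,1)
Count: 3 out of 4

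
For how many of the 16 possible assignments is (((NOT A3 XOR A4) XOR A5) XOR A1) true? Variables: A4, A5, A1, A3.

Satisfying assignments: (0,0,0,0), (0,0,1,1), (0,1,0,1), (0,1,1,0), (1,0,0,1), (1,0,1,0), (1,1,0,0), (1,1,1,1)
Count: 8 out of 16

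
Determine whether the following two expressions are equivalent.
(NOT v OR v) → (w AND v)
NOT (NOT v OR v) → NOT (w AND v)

No, Inverse is not equivalent to original (counterexample: w=0, v=0)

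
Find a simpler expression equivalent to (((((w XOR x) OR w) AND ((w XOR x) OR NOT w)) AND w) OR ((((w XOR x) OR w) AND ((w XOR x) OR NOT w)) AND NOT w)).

By distribution ((E AND v) OR (E AND NOT v) = E) then distribution ((E OR v) AND (E OR NOT v) = E):
= (w XOR x)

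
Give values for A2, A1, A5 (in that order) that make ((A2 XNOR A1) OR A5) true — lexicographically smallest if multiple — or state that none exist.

A2=0, A1=0, A5=0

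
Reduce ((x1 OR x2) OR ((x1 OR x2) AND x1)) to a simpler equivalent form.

By absorption (E OR (E AND v) = E):
= (x1 OR x2)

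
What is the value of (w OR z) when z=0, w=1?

Substituting: (1 OR 0)
= 1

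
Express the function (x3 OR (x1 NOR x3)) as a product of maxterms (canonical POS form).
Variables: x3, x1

ΠM(1) = (x3 OR NOT x1)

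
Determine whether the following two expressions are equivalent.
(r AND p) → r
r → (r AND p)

No, Converse is not equivalent to original (counterexample: p=0, r=1)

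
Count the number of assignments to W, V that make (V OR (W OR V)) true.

Satisfying assignments: (0,1), (1,0), (1,1)
Count: 3 out of 4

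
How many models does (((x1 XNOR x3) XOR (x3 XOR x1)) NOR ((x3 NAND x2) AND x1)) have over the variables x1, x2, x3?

No assignment satisfies the expression.
Count: 0 out of 8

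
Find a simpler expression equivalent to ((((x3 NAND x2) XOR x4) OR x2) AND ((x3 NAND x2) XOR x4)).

By absorption (E AND (E OR v) = E):
= ((x3 NAND x2) XOR x4)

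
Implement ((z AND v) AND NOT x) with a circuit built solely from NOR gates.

((((z NOR z) NOR (v NOR v)) NOR ((z NOR z) NOR (v NOR v))) NOR ((x NOR x) NOR (x NOR x)))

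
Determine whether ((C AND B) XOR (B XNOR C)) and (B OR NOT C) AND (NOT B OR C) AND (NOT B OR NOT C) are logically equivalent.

Yes, they are equivalent — the two output columns agree on all 4 assignments:
B | C | Expression 1 | Expression 2
-----------------------------------
0 | 0 | 1 | 1
0 | 1 | 0 | 0
1 | 0 | 0 | 0
1 | 1 | 0 | 0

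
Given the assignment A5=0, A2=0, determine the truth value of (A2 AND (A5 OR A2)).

Substituting: (0 AND (0 OR 0))
= 0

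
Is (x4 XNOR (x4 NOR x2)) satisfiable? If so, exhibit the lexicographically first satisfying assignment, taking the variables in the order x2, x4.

x2=1, x4=0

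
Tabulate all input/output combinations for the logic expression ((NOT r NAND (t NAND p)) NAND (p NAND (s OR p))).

p | r | t | s | Output
----------------------
0 | 0 | 0 | 0 | 1
0 | 0 | 0 | 1 | 1
0 | 0 | 1 | 0 | 1
0 | 0 | 1 | 1 | 1
0 | 1 | 0 | 0 | 0
0 | 1 | 0 | 1 | 0
0 | 1 | 1 | 0 | 0
0 | 1 | 1 | 1 | 0
1 | 0 | 0 | 0 | 1
1 | 0 | 0 | 1 | 1
1 | 0 | 1 | 0 | 1
1 | 0 | 1 | 1 | 1
1 | 1 | 0 | 0 | 1
1 | 1 | 0 | 1 | 1
1 | 1 | 1 | 0 | 1
1 | 1 | 1 | 1 | 1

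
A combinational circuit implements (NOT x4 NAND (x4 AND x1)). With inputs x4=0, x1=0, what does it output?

Substituting: (NOT 0 NAND (0 AND 0))
= 1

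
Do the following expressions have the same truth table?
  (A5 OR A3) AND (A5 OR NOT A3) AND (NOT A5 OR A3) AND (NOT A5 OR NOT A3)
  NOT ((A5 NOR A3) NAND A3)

Yes, they are equivalent — the two output columns agree on all 4 assignments:
A5 | A3 | Expression 1 | Expression 2
-------------------------------------
0 | 0 | 0 | 0
0 | 1 | 0 | 0
1 | 0 | 0 | 0
1 | 1 | 0 | 0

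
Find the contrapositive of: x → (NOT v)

Contrapositive: v → NOT x
Note: A statement and its contrapositive are logically equivalent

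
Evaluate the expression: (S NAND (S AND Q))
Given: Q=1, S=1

Substituting: (1 NAND (1 AND 1))
= 0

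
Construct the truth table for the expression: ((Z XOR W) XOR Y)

Z | Y | W | Output
------------------
0 | 0 | 0 | 0
0 | 0 | 1 | 1
0 | 1 | 0 | 1
0 | 1 | 1 | 0
1 | 0 | 0 | 1
1 | 0 | 1 | 0
1 | 1 | 0 | 0
1 | 1 | 1 | 1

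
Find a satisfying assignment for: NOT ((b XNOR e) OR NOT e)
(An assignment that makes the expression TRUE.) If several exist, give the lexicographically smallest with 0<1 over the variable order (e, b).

e=1, b=0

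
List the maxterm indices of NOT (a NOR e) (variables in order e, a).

ΠM(0) = (e OR a)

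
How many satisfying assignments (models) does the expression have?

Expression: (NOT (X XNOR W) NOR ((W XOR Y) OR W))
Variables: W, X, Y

Satisfying assignments: (0,0,0)
Count: 1 out of 8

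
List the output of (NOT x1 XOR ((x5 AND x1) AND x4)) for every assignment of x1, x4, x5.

x1 | x4 | x5 | Output
---------------------
0 | 0 | 0 | 1
0 | 0 | 1 | 1
0 | 1 | 0 | 1
0 | 1 | 1 | 1
1 | 0 | 0 | 0
1 | 0 | 1 | 0
1 | 1 | 0 | 0
1 | 1 | 1 | 1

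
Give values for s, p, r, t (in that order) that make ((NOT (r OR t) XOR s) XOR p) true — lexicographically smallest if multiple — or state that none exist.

s=0, p=0, r=0, t=0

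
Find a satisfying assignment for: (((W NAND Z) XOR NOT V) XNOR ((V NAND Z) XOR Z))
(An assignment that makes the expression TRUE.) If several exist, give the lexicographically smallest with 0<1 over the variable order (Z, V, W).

Z=0, V=1, W=0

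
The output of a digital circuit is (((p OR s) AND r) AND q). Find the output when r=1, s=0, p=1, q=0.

Substituting: (((1 OR 0) AND 1) AND 0)
= 0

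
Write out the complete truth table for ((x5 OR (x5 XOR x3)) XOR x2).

x2 | x3 | x5 | Output
---------------------
0 | 0 | 0 | 0
0 | 0 | 1 | 1
0 | 1 | 0 | 1
0 | 1 | 1 | 1
1 | 0 | 0 | 1
1 | 0 | 1 | 0
1 | 1 | 0 | 0
1 | 1 | 1 | 0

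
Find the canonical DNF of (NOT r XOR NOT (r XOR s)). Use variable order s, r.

(s AND NOT r) OR (s AND r)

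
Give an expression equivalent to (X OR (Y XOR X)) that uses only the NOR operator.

((X NOR ((((Y NOR X) NOR (Y NOR X)) NOR ((Y NOR X) NOR (Y NOR X))) NOR ((((Y NOR Y) NOR (X NOR X)) NOR ((Y NOR Y) NOR (X NOR X))) NOR (((Y NOR Y) NOR (X NOR X)) NOR ((Y NOR Y) NOR (X NOR X)))))) NOR (X NOR ((((Y NOR X) NOR (Y NOR X)) NOR ((Y NOR X) NOR (Y NOR X))) NOR ((((Y NOR Y) NOR (X NOR X)) NOR ((Y NOR Y) NOR (X NOR X))) NOR (((Y NOR Y) NOR (X NOR X)) NOR ((Y NOR Y) NOR (X NOR X)))))))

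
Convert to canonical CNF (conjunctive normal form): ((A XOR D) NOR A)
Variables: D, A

(D OR NOT A) AND (NOT D OR A) AND (NOT D OR NOT A)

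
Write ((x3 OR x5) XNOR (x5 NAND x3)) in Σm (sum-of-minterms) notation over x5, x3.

Σm(1, 2) = (NOT x5 AND x3) OR (x5 AND NOT x3)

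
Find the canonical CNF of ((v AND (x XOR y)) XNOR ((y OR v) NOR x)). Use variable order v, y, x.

(v OR y OR x) AND (NOT v OR y OR NOT x) AND (NOT v OR NOT y OR x)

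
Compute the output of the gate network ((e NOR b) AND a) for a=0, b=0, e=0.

Substituting: ((0 NOR 0) AND 0)
= 0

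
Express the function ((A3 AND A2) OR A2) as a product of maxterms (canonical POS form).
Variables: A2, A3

ΠM(0, 1) = (A2 OR A3) AND (A2 OR NOT A3)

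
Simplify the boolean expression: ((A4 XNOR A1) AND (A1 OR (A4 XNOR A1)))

By absorption (E AND (E OR v) = E):
= (A4 XNOR A1)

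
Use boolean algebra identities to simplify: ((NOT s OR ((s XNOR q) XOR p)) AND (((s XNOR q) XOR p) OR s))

By distribution ((E OR v) AND (E OR NOT v) = E):
= ((s XNOR q) XOR p)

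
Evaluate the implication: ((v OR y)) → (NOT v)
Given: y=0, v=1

Antecedent ((v OR y)) = 1; consequent (NOT v) = 0.
1 → 0 = 0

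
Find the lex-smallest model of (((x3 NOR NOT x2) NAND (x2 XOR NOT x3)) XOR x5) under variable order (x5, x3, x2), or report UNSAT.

x5=0, x3=0, x2=0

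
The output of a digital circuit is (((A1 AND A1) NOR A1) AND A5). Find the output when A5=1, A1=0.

Substituting: (((0 AND 0) NOR 0) AND 1)
= 1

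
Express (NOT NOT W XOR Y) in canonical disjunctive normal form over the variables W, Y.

(NOT W AND Y) OR (W AND NOT Y)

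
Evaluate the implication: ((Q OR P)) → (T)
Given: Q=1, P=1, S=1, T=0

Antecedent ((Q OR P)) = 1; consequent (T) = 0.
1 → 0 = 0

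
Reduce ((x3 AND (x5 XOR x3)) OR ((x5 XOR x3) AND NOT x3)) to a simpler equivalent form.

By distribution ((E AND v) OR (E AND NOT v) = E):
= (x5 XOR x3)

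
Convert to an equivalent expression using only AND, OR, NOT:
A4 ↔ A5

(A4 AND A5) OR (NOT A4 AND NOT A5)
(Biconditional = both true or both false)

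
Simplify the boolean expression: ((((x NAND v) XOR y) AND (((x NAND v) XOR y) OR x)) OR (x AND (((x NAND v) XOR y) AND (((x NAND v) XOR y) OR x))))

By absorption (E OR (E AND v) = E) then absorption (E AND (E OR v) = E):
= ((x NAND v) XOR y)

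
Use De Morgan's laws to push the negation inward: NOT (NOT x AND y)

x OR NOT y
De Morgan's: NOT(AND of terms) = OR of negations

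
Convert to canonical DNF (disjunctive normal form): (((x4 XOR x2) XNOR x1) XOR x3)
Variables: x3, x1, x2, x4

(NOT x3 AND NOT x1 AND NOT x2 AND NOT x4) OR (NOT x3 AND NOT x1 AND x2 AND x4) OR (NOT x3 AND x1 AND NOT x2 AND x4) OR (NOT x3 AND x1 AND x2 AND NOT x4) OR (x3 AND NOT x1 AND NOT x2 AND x4) OR (x3 AND NOT x1 AND x2 AND NOT x4) OR (x3 AND x1 AND NOT x2 AND NOT x4) OR (x3 AND x1 AND x2 AND x4)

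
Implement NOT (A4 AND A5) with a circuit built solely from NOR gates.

(((A4 NOR A4) NOR (A5 NOR A5)) NOR ((A4 NOR A4) NOR (A5 NOR A5)))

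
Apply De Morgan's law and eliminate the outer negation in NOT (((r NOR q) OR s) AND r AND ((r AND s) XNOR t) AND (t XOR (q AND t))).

NOT ((r NOR q) OR s) OR NOT r OR NOT ((r AND s) XNOR t) OR NOT (t XOR (q AND t))
De Morgan's: NOT(AND of terms) = OR of negations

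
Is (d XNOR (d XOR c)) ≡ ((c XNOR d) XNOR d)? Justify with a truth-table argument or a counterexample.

No. Counterexample: with c=0, d=0, Expression 1 = 1 but Expression 2 = 0.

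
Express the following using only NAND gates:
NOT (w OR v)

(((w NAND w) NAND (v NAND v)) NAND ((w NAND w) NAND (v NAND v)))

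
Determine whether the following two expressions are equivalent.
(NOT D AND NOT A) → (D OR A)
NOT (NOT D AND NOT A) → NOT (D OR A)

No, Inverse is not equivalent to original (counterexample: D=0, A=0)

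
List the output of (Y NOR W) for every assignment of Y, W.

Y | W | Output
--------------
0 | 0 | 1
0 | 1 | 0
1 | 0 | 0
1 | 1 | 0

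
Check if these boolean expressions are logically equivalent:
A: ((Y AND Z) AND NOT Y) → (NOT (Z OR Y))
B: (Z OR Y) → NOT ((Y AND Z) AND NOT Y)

Yes, Contrapositive is always equivalent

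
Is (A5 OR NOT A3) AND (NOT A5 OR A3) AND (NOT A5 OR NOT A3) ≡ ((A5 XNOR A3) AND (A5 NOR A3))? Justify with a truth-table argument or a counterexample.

Yes, they are equivalent — the two output columns agree on all 4 assignments:
A5 | A3 | Expression 1 | Expression 2
-------------------------------------
0 | 0 | 1 | 1
0 | 1 | 0 | 0
1 | 0 | 0 | 0
1 | 1 | 0 | 0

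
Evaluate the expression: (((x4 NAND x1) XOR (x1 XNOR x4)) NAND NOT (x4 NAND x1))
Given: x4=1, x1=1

Substituting: (((1 NAND 1) XOR (1 XNOR 1)) NAND NOT (1 NAND 1))
= 0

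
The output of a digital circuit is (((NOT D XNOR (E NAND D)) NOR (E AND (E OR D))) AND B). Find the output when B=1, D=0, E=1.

Substituting: (((NOT 0 XNOR (1 NAND 0)) NOR (1 AND (1 OR 0))) AND 1)
= 0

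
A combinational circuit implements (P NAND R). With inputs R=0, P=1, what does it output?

Substituting: (1 NAND 0)
= 1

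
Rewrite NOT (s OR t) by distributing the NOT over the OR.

NOT s AND NOT t
De Morgan's: NOT(OR of terms) = AND of negations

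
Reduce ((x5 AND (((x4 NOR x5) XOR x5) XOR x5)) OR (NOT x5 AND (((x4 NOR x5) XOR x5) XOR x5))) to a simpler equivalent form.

By distribution ((E AND v) OR (E AND NOT v) = E) then XOR self-cancellation ((E XOR v) XOR v = E):
= (x4 NOR x5)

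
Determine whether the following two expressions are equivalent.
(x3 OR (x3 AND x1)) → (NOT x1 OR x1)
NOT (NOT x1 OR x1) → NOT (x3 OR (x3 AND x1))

Yes, Contrapositive is always equivalent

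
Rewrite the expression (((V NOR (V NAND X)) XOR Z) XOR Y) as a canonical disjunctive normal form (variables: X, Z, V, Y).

(NOT X AND NOT Z AND NOT V AND Y) OR (NOT X AND NOT Z AND V AND Y) OR (NOT X AND Z AND NOT V AND NOT Y) OR (NOT X AND Z AND V AND NOT Y) OR (X AND NOT Z AND NOT V AND Y) OR (X AND NOT Z AND V AND Y) OR (X AND Z AND NOT V AND NOT Y) OR (X AND Z AND V AND NOT Y)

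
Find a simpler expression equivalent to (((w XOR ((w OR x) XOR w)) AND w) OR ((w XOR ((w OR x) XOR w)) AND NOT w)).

By distribution ((E AND v) OR (E AND NOT v) = E) then XOR self-cancellation ((E XOR v) XOR v = E):
= (w OR x)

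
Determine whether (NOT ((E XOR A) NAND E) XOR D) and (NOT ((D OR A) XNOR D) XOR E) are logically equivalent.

No. Counterexample: with A=0, E=0, D=1, Expression 1 = 1 but Expression 2 = 0.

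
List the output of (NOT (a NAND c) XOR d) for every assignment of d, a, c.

d | a | c | Output
------------------
0 | 0 | 0 | 0
0 | 0 | 1 | 0
0 | 1 | 0 | 0
0 | 1 | 1 | 1
1 | 0 | 0 | 1
1 | 0 | 1 | 1
1 | 1 | 0 | 1
1 | 1 | 1 | 0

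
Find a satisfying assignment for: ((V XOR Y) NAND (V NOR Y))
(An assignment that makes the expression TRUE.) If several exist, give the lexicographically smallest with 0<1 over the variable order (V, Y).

V=0, Y=0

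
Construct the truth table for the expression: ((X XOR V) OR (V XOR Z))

V | X | Z | Output
------------------
0 | 0 | 0 | 0
0 | 0 | 1 | 1
0 | 1 | 0 | 1
0 | 1 | 1 | 1
1 | 0 | 0 | 1
1 | 0 | 1 | 1
1 | 1 | 0 | 1
1 | 1 | 1 | 0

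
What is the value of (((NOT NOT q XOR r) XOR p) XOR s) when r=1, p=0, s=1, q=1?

Substituting: (((NOT NOT 1 XOR 1) XOR 0) XOR 1)
= 1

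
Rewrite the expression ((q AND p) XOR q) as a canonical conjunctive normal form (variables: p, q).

(p OR q) AND (NOT p OR q) AND (NOT p OR NOT q)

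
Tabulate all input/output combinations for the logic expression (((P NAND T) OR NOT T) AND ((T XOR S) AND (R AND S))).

S | P | T | R | Output
----------------------
0 | 0 | 0 | 0 | 0
0 | 0 | 0 | 1 | 0
0 | 0 | 1 | 0 | 0
0 | 0 | 1 | 1 | 0
0 | 1 | 0 | 0 | 0
0 | 1 | 0 | 1 | 0
0 | 1 | 1 | 0 | 0
0 | 1 | 1 | 1 | 0
1 | 0 | 0 | 0 | 0
1 | 0 | 0 | 1 | 1
1 | 0 | 1 | 0 | 0
1 | 0 | 1 | 1 | 0
1 | 1 | 0 | 0 | 0
1 | 1 | 0 | 1 | 1
1 | 1 | 1 | 0 | 0
1 | 1 | 1 | 1 | 0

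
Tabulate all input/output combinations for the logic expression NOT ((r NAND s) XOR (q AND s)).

r | q | s | Output
------------------
0 | 0 | 0 | 0
0 | 0 | 1 | 0
0 | 1 | 0 | 0
0 | 1 | 1 | 1
1 | 0 | 0 | 0
1 | 0 | 1 | 1
1 | 1 | 0 | 0
1 | 1 | 1 | 0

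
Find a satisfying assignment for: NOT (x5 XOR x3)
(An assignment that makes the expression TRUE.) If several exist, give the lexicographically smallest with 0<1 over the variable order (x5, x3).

x5=0, x3=0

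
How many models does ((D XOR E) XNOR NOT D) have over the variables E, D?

Satisfying assignments: (1,0), (1,1)
Count: 2 out of 4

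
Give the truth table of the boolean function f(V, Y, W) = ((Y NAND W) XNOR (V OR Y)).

V | Y | W | Output
------------------
0 | 0 | 0 | 0
0 | 0 | 1 | 0
0 | 1 | 0 | 1
0 | 1 | 1 | 0
1 | 0 | 0 | 1
1 | 0 | 1 | 1
1 | 1 | 0 | 1
1 | 1 | 1 | 0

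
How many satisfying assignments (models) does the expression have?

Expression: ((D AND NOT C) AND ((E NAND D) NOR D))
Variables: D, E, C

No assignment satisfies the expression.
Count: 0 out of 8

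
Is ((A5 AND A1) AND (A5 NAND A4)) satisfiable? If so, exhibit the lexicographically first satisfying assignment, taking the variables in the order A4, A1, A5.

A4=0, A1=1, A5=1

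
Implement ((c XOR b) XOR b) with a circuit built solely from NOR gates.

((((((((c NOR b) NOR (c NOR b)) NOR ((c NOR b) NOR (c NOR b))) NOR ((((c NOR c) NOR (b NOR b)) NOR ((c NOR c) NOR (b NOR b))) NOR (((c NOR c) NOR (b NOR b)) NOR ((c NOR c) NOR (b NOR b))))) NOR b) NOR (((((c NOR b) NOR (c NOR b)) NOR ((c NOR b) NOR (c NOR b))) NOR ((((c NOR c) NOR (b NOR b)) NOR ((c NOR c) NOR (b NOR b))) NOR (((c NOR c) NOR (b NOR b)) NOR ((c NOR c) NOR (b NOR b))))) NOR b)) NOR ((((((c NOR b) NOR (c NOR b)) NOR ((c NOR b) NOR (c NOR b))) NOR ((((c NOR c) NOR (b NOR b)) NOR ((c NOR c) NOR (b NOR b))) NOR (((c NOR c) NOR (b NOR b)) NOR ((c NOR c) NOR (b NOR b))))) NOR b) NOR (((((c NOR b) NOR (c NOR b)) NOR ((c NOR b) NOR (c NOR b))) NOR ((((c NOR c) NOR (b NOR b)) NOR ((c NOR c) NOR (b NOR b))) NOR (((c NOR c) NOR (b NOR b)) NOR ((c NOR c) NOR (b NOR b))))) NOR b))) NOR ((((((((c NOR b) NOR (c NOR b)) NOR ((c NOR b) NOR (c NOR b))) NOR ((((c NOR c) NOR (b NOR b)) NOR ((c NOR c) NOR (b NOR b))) NOR (((c NOR c) NOR (b NOR b)) NOR ((c NOR c) NOR (b NOR b))))) NOR ((((c NOR b) NOR (c NOR b)) NOR ((c NOR b) NOR (c NOR b))) NOR ((((c NOR c) NOR (b NOR b)) NOR ((c NOR c) NOR (b NOR b))) NOR (((c NOR c) NOR (b NOR b)) NOR ((c NOR c) NOR (b NOR b)))))) NOR (b NOR b)) NOR ((((((c NOR b) NOR (c NOR b)) NOR ((c NOR b) NOR (c NOR b))) NOR ((((c NOR c) NOR (b NOR b)) NOR ((c NOR c) NOR (b NOR b))) NOR (((c NOR c) NOR (b NOR b)) NOR ((c NOR c) NOR (b NOR b))))) NOR ((((c NOR b) NOR (c NOR b)) NOR ((c NOR b) NOR (c NOR b))) NOR ((((c NOR c) NOR (b NOR b)) NOR ((c NOR c) NOR (b NOR b))) NOR (((c NOR c) NOR (b NOR b)) NOR ((c NOR c) NOR (b NOR b)))))) NOR (b NOR b))) NOR (((((((c NOR b) NOR (c NOR b)) NOR ((c NOR b) NOR (c NOR b))) NOR ((((c NOR c) NOR (b NOR b)) NOR ((c NOR c) NOR (b NOR b))) NOR (((c NOR c) NOR (b NOR b)) NOR ((c NOR c) NOR (b NOR b))))) NOR ((((c NOR b) NOR (c NOR b)) NOR ((c NOR b) NOR (c NOR b))) NOR ((((c NOR c) NOR (b NOR b)) NOR ((c NOR c) NOR (b NOR b))) NOR (((c NOR c) NOR (b NOR b)) NOR ((c NOR c) NOR (b NOR b)))))) NOR (b NOR b)) NOR ((((((c NOR b) NOR (c NOR b)) NOR ((c NOR b) NOR (c NOR b))) NOR ((((c NOR c) NOR (b NOR b)) NOR ((c NOR c) NOR (b NOR b))) NOR (((c NOR c) NOR (b NOR b)) NOR ((c NOR c) NOR (b NOR b))))) NOR ((((c NOR b) NOR (c NOR b)) NOR ((c NOR b) NOR (c NOR b))) NOR ((((c NOR c) NOR (b NOR b)) NOR ((c NOR c) NOR (b NOR b))) NOR (((c NOR c) NOR (b NOR b)) NOR ((c NOR c) NOR (b NOR b)))))) NOR (b NOR b)))))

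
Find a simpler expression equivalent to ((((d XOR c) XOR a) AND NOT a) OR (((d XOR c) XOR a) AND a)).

By distribution ((E AND v) OR (E AND NOT v) = E):
= ((d XOR c) XOR a)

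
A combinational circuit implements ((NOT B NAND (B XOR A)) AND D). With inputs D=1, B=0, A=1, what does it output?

Substituting: ((NOT 0 NAND (0 XOR 1)) AND 1)
= 0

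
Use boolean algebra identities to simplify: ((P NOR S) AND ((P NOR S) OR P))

By absorption (E AND (E OR v) = E):
= (P NOR S)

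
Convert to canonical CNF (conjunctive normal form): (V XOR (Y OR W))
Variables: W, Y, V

(W OR Y OR V) AND (W OR NOT Y OR NOT V) AND (NOT W OR Y OR NOT V) AND (NOT W OR NOT Y OR NOT V)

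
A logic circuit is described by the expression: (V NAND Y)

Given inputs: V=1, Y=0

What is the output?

Substituting: (1 NAND 0)
= 1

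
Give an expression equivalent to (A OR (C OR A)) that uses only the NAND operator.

((A NAND A) NAND (((C NAND C) NAND (A NAND A)) NAND ((C NAND C) NAND (A NAND A))))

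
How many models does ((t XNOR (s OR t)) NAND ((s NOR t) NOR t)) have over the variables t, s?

Satisfying assignments: (0,0), (0,1), (1,0), (1,1)
Count: 4 out of 4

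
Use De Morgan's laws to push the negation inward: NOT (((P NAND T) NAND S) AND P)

NOT ((P NAND T) NAND S) OR NOT P
De Morgan's: NOT(AND of terms) = OR of negations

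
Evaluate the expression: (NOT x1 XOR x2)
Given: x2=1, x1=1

Substituting: (NOT 1 XOR 1)
= 1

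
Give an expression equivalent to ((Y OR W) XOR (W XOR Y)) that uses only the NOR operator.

((((((Y NOR W) NOR (Y NOR W)) NOR ((((W NOR Y) NOR (W NOR Y)) NOR ((W NOR Y) NOR (W NOR Y))) NOR ((((W NOR W) NOR (Y NOR Y)) NOR ((W NOR W) NOR (Y NOR Y))) NOR (((W NOR W) NOR (Y NOR Y)) NOR ((W NOR W) NOR (Y NOR Y)))))) NOR (((Y NOR W) NOR (Y NOR W)) NOR ((((W NOR Y) NOR (W NOR Y)) NOR ((W NOR Y) NOR (W NOR Y))) NOR ((((W NOR W) NOR (Y NOR Y)) NOR ((W NOR W) NOR (Y NOR Y))) NOR (((W NOR W) NOR (Y NOR Y)) NOR ((W NOR W) NOR (Y NOR Y))))))) NOR ((((Y NOR W) NOR (Y NOR W)) NOR ((((W NOR Y) NOR (W NOR Y)) NOR ((W NOR Y) NOR (W NOR Y))) NOR ((((W NOR W) NOR (Y NOR Y)) NOR ((W NOR W) NOR (Y NOR Y))) NOR (((W NOR W) NOR (Y NOR Y)) NOR ((W NOR W) NOR (Y NOR Y)))))) NOR (((Y NOR W) NOR (Y NOR W)) NOR ((((W NOR Y) NOR (W NOR Y)) NOR ((W NOR Y) NOR (W NOR Y))) NOR ((((W NOR W) NOR (Y NOR Y)) NOR ((W NOR W) NOR (Y NOR Y))) NOR (((W NOR W) NOR (Y NOR Y)) NOR ((W NOR W) NOR (Y NOR Y)))))))) NOR ((((((Y NOR W) NOR (Y NOR W)) NOR ((Y NOR W) NOR (Y NOR W))) NOR (((((W NOR Y) NOR (W NOR Y)) NOR ((W NOR Y) NOR (W NOR Y))) NOR ((((W NOR W) NOR (Y NOR Y)) NOR ((W NOR W) NOR (Y NOR Y))) NOR (((W NOR W) NOR (Y NOR Y)) NOR ((W NOR W) NOR (Y NOR Y))))) NOR ((((W NOR Y) NOR (W NOR Y)) NOR ((W NOR Y) NOR (W NOR Y))) NOR ((((W NOR W) NOR (Y NOR Y)) NOR ((W NOR W) NOR (Y NOR Y))) NOR (((W NOR W) NOR (Y NOR Y)) NOR ((W NOR W) NOR (Y NOR Y))))))) NOR ((((Y NOR W) NOR (Y NOR W)) NOR ((Y NOR W) NOR (Y NOR W))) NOR (((((W NOR Y) NOR (W NOR Y)) NOR ((W NOR Y) NOR (W NOR Y))) NOR ((((W NOR W) NOR (Y NOR Y)) NOR ((W NOR W) NOR (Y NOR Y))) NOR (((W NOR W) NOR (Y NOR Y)) NOR ((W NOR W) NOR (Y NOR Y))))) NOR ((((W NOR Y) NOR (W NOR Y)) NOR ((W NOR Y) NOR (W NOR Y))) NOR ((((W NOR W) NOR (Y NOR Y)) NOR ((W NOR W) NOR (Y NOR Y))) NOR (((W NOR W) NOR (Y NOR Y)) NOR ((W NOR W) NOR (Y NOR Y)))))))) NOR (((((Y NOR W) NOR (Y NOR W)) NOR ((Y NOR W) NOR (Y NOR W))) NOR (((((W NOR Y) NOR (W NOR Y)) NOR ((W NOR Y) NOR (W NOR Y))) NOR ((((W NOR W) NOR (Y NOR Y)) NOR ((W NOR W) NOR (Y NOR Y))) NOR (((W NOR W) NOR (Y NOR Y)) NOR ((W NOR W) NOR (Y NOR Y))))) NOR ((((W NOR Y) NOR (W NOR Y)) NOR ((W NOR Y) NOR (W NOR Y))) NOR ((((W NOR W) NOR (Y NOR Y)) NOR ((W NOR W) NOR (Y NOR Y))) NOR (((W NOR W) NOR (Y NOR Y)) NOR ((W NOR W) NOR (Y NOR Y))))))) NOR ((((Y NOR W) NOR (Y NOR W)) NOR ((Y NOR W) NOR (Y NOR W))) NOR (((((W NOR Y) NOR (W NOR Y)) NOR ((W NOR Y) NOR (W NOR Y))) NOR ((((W NOR W) NOR (Y NOR Y)) NOR ((W NOR W) NOR (Y NOR Y))) NOR (((W NOR W) NOR (Y NOR Y)) NOR ((W NOR W) NOR (Y NOR Y))))) NOR ((((W NOR Y) NOR (W NOR Y)) NOR ((W NOR Y) NOR (W NOR Y))) NOR ((((W NOR W) NOR (Y NOR Y)) NOR ((W NOR W) NOR (Y NOR Y))) NOR (((W NOR W) NOR (Y NOR Y)) NOR ((W NOR W) NOR (Y NOR Y))))))))))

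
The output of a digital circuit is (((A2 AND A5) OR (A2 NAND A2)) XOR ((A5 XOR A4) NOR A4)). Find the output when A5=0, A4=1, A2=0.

Substituting: (((0 AND 0) OR (0 NAND 0)) XOR ((0 XOR 1) NOR 1))
= 1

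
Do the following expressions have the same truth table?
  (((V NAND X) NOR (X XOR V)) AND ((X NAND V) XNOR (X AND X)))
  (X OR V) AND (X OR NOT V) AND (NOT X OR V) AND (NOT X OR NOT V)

Yes, they are equivalent — the two output columns agree on all 4 assignments:
X | V | Expression 1 | Expression 2
-----------------------------------
0 | 0 | 0 | 0
0 | 1 | 0 | 0
1 | 0 | 0 | 0
1 | 1 | 0 | 0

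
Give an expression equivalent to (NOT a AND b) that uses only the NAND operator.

(((a NAND a) NAND b) NAND ((a NAND a) NAND b))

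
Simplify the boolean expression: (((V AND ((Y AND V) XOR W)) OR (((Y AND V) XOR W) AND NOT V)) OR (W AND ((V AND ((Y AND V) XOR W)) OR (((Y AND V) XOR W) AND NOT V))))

By absorption (E OR (E AND v) = E) then distribution ((E AND v) OR (E AND NOT v) = E):
= ((Y AND V) XOR W)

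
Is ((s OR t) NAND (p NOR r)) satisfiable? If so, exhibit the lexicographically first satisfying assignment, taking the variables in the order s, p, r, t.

s=0, p=0, r=0, t=0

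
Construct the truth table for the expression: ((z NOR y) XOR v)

z | v | y | Output
------------------
0 | 0 | 0 | 1
0 | 0 | 1 | 0
0 | 1 | 0 | 0
0 | 1 | 1 | 1
1 | 0 | 0 | 0
1 | 0 | 1 | 0
1 | 1 | 0 | 1
1 | 1 | 1 | 1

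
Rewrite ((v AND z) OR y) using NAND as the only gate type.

((((v NAND z) NAND (v NAND z)) NAND ((v NAND z) NAND (v NAND z))) NAND (y NAND y))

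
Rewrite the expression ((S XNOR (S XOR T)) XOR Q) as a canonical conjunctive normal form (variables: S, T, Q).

(S OR T OR NOT Q) AND (S OR NOT T OR Q) AND (NOT S OR T OR NOT Q) AND (NOT S OR NOT T OR Q)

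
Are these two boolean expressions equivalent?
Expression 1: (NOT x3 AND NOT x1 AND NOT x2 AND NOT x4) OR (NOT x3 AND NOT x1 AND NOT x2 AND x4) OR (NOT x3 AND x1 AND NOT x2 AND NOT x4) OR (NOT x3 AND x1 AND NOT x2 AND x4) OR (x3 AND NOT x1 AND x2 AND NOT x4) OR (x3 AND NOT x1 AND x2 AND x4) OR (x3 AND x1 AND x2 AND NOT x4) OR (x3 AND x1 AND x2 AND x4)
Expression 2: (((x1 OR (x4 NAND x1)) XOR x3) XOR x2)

Yes, they are equivalent — the two output columns agree on all 16 assignments:
x3 | x1 | x2 | x4 | Expression 1 | Expression 2
-----------------------------------------------
0 | 0 | 0 | 0 | 1 | 1
0 | 0 | 0 | 1 | 1 | 1
0 | 0 | 1 | 0 | 0 | 0
0 | 0 | 1 | 1 | 0 | 0
0 | 1 | 0 | 0 | 1 | 1
0 | 1 | 0 | 1 | 1 | 1
0 | 1 | 1 | 0 | 0 | 0
0 | 1 | 1 | 1 | 0 | 0
1 | 0 | 0 | 0 | 0 | 0
1 | 0 | 0 | 1 | 0 | 0
1 | 0 | 1 | 0 | 1 | 1
1 | 0 | 1 | 1 | 1 | 1
1 | 1 | 0 | 0 | 0 | 0
1 | 1 | 0 | 1 | 0 | 0
1 | 1 | 1 | 0 | 1 | 1
1 | 1 | 1 | 1 | 1 | 1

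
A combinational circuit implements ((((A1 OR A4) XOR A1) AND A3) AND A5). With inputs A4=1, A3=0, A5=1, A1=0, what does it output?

Substituting: ((((0 OR 1) XOR 0) AND 0) AND 1)
= 0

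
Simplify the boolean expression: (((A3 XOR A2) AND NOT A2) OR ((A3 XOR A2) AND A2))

By distribution ((E AND v) OR (E AND NOT v) = E):
= (A3 XOR A2)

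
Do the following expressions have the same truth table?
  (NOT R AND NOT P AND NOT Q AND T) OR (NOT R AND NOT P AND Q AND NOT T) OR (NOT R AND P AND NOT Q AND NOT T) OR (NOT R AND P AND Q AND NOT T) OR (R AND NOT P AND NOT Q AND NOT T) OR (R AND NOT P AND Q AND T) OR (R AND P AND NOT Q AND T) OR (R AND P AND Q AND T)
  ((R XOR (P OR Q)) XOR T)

Yes, they are equivalent — the two output columns agree on all 16 assignments:
R | P | Q | T | Expression 1 | Expression 2
-------------------------------------------
0 | 0 | 0 | 0 | 0 | 0
0 | 0 | 0 | 1 | 1 | 1
0 | 0 | 1 | 0 | 1 | 1
0 | 0 | 1 | 1 | 0 | 0
0 | 1 | 0 | 0 | 1 | 1
0 | 1 | 0 | 1 | 0 | 0
0 | 1 | 1 | 0 | 1 | 1
0 | 1 | 1 | 1 | 0 | 0
1 | 0 | 0 | 0 | 1 | 1
1 | 0 | 0 | 1 | 0 | 0
1 | 0 | 1 | 0 | 0 | 0
1 | 0 | 1 | 1 | 1 | 1
1 | 1 | 0 | 0 | 0 | 0
1 | 1 | 0 | 1 | 1 | 1
1 | 1 | 1 | 0 | 0 | 0
1 | 1 | 1 | 1 | 1 | 1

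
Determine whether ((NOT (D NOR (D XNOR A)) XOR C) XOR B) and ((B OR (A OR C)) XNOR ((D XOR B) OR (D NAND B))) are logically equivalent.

No. Counterexample: with A=0, C=0, B=0, D=0, Expression 1 = 1 but Expression 2 = 0.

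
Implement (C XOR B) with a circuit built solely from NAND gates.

((C NAND (C NAND B)) NAND (B NAND (C NAND B)))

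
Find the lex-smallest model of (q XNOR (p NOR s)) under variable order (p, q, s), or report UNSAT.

p=0, q=0, s=1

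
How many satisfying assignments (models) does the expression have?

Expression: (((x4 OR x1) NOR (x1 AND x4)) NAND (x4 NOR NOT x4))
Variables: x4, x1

Satisfying assignments: (0,0), (0,1), (1,0), (1,1)
Count: 4 out of 4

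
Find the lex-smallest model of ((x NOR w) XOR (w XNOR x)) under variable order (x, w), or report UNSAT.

x=1, w=1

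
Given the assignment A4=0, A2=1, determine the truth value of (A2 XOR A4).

Substituting: (1 XOR 0)
= 1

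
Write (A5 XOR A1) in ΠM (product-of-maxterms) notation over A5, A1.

ΠM(0, 3) = (A5 OR A1) AND (NOT A5 OR NOT A1)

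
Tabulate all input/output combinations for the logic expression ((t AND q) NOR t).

t | q | Output
--------------
0 | 0 | 1
0 | 1 | 1
1 | 0 | 0
1 | 1 | 0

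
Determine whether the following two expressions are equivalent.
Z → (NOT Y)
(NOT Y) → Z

No, Converse is not equivalent to original (counterexample: Y=0, Z=0, V=0)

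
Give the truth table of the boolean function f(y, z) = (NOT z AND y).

y | z | Output
--------------
0 | 0 | 0
0 | 1 | 0
1 | 0 | 1
1 | 1 | 0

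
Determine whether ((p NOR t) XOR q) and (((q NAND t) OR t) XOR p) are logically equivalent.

No. Counterexample: with q=0, t=1, p=0, Expression 1 = 0 but Expression 2 = 1.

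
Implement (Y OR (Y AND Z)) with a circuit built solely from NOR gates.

((Y NOR ((Y NOR Y) NOR (Z NOR Z))) NOR (Y NOR ((Y NOR Y) NOR (Z NOR Z))))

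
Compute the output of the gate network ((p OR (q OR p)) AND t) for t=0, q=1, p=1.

Substituting: ((1 OR (1 OR 1)) AND 0)
= 0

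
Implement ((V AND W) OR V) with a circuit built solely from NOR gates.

((((V NOR V) NOR (W NOR W)) NOR V) NOR (((V NOR V) NOR (W NOR W)) NOR V))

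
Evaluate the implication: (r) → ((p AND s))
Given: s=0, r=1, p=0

Antecedent (r) = 1; consequent ((p AND s)) = 0.
1 → 0 = 0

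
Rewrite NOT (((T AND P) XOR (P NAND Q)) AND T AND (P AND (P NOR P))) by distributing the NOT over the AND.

NOT ((T AND P) XOR (P NAND Q)) OR NOT T OR NOT (P AND (P NOR P))
De Morgan's: NOT(AND of terms) = OR of negations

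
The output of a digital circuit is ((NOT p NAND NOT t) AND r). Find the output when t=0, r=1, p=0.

Substituting: ((NOT 0 NAND NOT 0) AND 1)
= 0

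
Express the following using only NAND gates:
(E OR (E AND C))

((E NAND E) NAND (((E NAND C) NAND (E NAND C)) NAND ((E NAND C) NAND (E NAND C))))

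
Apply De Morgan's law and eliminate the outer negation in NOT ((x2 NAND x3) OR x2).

NOT (x2 NAND x3) AND NOT x2
De Morgan's: NOT(OR of terms) = AND of negations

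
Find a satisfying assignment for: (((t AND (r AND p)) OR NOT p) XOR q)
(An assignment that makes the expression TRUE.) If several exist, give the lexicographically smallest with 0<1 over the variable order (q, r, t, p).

q=0, r=0, t=0, p=0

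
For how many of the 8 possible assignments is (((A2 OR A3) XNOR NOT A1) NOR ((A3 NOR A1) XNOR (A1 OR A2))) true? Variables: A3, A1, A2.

Satisfying assignments: (0,0,0), (0,1,1), (1,1,0), (1,1,1)
Count: 4 out of 8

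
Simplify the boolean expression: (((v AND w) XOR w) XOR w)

By XOR self-cancellation ((E XOR v) XOR v = E):
= (v AND w)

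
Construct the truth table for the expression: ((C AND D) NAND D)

C | D | Output
--------------
0 | 0 | 1
0 | 1 | 1
1 | 0 | 1
1 | 1 | 0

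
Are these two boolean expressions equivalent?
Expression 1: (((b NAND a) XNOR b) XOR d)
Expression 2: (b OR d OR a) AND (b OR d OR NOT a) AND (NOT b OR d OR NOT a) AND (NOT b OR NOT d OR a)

Yes, they are equivalent — the two output columns agree on all 8 assignments:
b | d | a | Expression 1 | Expression 2
---------------------------------------
0 | 0 | 0 | 0 | 0
0 | 0 | 1 | 0 | 0
0 | 1 | 0 | 1 | 1
0 | 1 | 1 | 1 | 1
1 | 0 | 0 | 1 | 1
1 | 0 | 1 | 0 | 0
1 | 1 | 0 | 0 | 0
1 | 1 | 1 | 1 | 1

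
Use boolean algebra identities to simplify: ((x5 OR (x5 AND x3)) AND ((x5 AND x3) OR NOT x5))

By distribution ((E OR v) AND (E OR NOT v) = E):
= (x5 AND x3)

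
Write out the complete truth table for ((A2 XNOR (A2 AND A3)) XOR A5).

A2 | A5 | A3 | Output
---------------------
0 | 0 | 0 | 1
0 | 0 | 1 | 1
0 | 1 | 0 | 0
0 | 1 | 1 | 0
1 | 0 | 0 | 0
1 | 0 | 1 | 1
1 | 1 | 0 | 1
1 | 1 | 1 | 0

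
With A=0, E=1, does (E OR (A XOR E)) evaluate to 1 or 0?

Substituting: (1 OR (0 XOR 1))
= 1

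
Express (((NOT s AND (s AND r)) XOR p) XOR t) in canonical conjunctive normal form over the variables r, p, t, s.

(r OR p OR t OR s) AND (r OR p OR t OR NOT s) AND (r OR NOT p OR NOT t OR s) AND (r OR NOT p OR NOT t OR NOT s) AND (NOT r OR p OR t OR s) AND (NOT r OR p OR t OR NOT s) AND (NOT r OR NOT p OR NOT t OR s) AND (NOT r OR NOT p OR NOT t OR NOT s)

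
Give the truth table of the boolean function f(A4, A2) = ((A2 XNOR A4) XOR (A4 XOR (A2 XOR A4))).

A4 | A2 | Output
----------------
0 | 0 | 1
0 | 1 | 1
1 | 0 | 0
1 | 1 | 0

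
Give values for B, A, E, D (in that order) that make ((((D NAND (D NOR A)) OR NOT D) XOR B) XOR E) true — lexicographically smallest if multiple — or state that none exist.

B=0, A=0, E=0, D=0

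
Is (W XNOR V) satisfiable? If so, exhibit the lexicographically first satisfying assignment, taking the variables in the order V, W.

V=0, W=0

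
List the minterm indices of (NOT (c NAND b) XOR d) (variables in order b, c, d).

Σm(1, 3, 5, 6) = (NOT b AND NOT c AND d) OR (NOT b AND c AND d) OR (b AND NOT c AND d) OR (b AND c AND NOT d)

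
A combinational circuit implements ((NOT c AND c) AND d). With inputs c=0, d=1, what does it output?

Substituting: ((NOT 0 AND 0) AND 1)
= 0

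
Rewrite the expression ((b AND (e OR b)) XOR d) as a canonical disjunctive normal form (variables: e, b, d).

(NOT e AND NOT b AND d) OR (NOT e AND b AND NOT d) OR (e AND NOT b AND d) OR (e AND b AND NOT d)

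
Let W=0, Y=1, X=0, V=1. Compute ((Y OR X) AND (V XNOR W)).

Substituting: ((1 OR 0) AND (1 XNOR 0))
= 0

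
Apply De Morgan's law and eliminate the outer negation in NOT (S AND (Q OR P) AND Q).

NOT S OR NOT (Q OR P) OR NOT Q
De Morgan's: NOT(AND of terms) = OR of negations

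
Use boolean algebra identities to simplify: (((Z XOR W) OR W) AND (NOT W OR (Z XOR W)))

By distribution ((E OR v) AND (E OR NOT v) = E):
= (Z XOR W)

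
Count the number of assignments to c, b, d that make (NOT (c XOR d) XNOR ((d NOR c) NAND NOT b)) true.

Satisfying assignments: (0,1,0), (1,0,1), (1,1,1)
Count: 3 out of 8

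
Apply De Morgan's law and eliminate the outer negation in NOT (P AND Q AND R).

NOT P OR NOT Q OR NOT R
De Morgan's: NOT(AND of terms) = OR of negations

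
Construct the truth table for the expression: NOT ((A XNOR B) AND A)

A | B | Output
--------------
0 | 0 | 1
0 | 1 | 1
1 | 0 | 1
1 | 1 | 0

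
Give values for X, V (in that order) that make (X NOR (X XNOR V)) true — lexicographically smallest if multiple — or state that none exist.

X=0, V=1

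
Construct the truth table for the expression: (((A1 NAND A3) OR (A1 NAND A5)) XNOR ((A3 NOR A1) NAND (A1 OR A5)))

A5 | A1 | A3 | Output
---------------------
0 | 0 | 0 | 1
0 | 0 | 1 | 1
0 | 1 | 0 | 1
0 | 1 | 1 | 1
1 | 0 | 0 | 0
1 | 0 | 1 | 1
1 | 1 | 0 | 1
1 | 1 | 1 | 0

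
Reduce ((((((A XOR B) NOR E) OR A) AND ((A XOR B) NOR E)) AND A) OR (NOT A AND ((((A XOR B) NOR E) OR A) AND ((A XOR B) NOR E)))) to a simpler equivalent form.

By distribution ((E AND v) OR (E AND NOT v) = E) then absorption (E AND (E OR v) = E):
= ((A XOR B) NOR E)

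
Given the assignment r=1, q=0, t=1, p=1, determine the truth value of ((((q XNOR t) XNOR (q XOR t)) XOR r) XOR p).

Substituting: ((((0 XNOR 1) XNOR (0 XOR 1)) XOR 1) XOR 1)
= 0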